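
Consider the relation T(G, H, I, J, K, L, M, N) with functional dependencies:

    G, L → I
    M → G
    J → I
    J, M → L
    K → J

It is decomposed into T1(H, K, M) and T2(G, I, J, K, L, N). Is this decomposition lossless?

Common attributes: T1 ∩ T2 = {K}.
Closure of {K}: K → J applies, adding J; J → I applies, adding I. So (K)⁺ = {I, J, K}.
The closure contains neither all of T1 = {H, K, M} nor all of T2 = {G, I, J, K, L, N}, so the common attributes are not a superkey of either fragment. The join is lossy.

No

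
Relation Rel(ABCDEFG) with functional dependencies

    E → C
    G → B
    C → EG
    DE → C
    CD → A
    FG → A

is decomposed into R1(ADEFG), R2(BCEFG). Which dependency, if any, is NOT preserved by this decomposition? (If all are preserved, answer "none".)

none

E → C lies within R2.
G → B lies within R2.
C → EG lies within R2.
DE → C: restricted closure across fragments reaches C.
CD → A: restricted closure across fragments reaches A.
FG → A lies within R1.
Every dependency is enforceable on the fragments, so the decomposition is dependency-preserving.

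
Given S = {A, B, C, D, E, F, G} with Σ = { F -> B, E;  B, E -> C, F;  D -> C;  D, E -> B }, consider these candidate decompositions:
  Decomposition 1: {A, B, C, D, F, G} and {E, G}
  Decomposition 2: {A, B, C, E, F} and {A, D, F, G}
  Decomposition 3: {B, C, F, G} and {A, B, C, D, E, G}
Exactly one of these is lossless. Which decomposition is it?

Decomposition 2

Decomposition 1: common = {G}, closure = {G} → lossy.
Decomposition 2: common = {A, F}, closure = {A, B, C, E, F} → lossless.
Decomposition 3: common = {B, C, G}, closure = {B, C, G} → lossy.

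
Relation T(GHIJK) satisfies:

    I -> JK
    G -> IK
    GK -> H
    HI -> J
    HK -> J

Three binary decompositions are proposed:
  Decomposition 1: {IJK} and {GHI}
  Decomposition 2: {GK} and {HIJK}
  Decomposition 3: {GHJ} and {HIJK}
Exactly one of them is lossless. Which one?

Decomposition 1: common = {I}, closure = {IJK} → lossless.
Decomposition 2: common = {K}, closure = {K} → lossy.
Decomposition 3: common = {HJ}, closure = {HJ} → lossy.

Decomposition 1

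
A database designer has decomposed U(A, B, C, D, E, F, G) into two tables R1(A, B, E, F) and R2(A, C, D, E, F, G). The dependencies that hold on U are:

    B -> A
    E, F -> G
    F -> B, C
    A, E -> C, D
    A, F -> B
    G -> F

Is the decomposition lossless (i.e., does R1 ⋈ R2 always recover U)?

Yes

Common attributes: R1 ∩ R2 = {A, E, F}.
Closure of {A, E, F}: E, F → G applies, adding G; F → B, C applies, adding B, C; A, E → C, D applies, adding D. So (A, E, F)⁺ = {A, B, C, D, E, F, G}.
This closure contains every attribute of R1, so R1 ∩ R2 → R1. The join is lossless.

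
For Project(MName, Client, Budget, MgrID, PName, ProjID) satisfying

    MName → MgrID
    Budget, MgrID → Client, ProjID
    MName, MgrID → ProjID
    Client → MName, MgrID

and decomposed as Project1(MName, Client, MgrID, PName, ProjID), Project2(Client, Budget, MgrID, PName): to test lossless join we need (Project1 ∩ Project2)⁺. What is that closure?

Project1 ∩ Project2 = {Client, MgrID, PName}.
Client → MName, MgrID applies, adding MName
MName, MgrID → ProjID applies, adding ProjID
Closure: {MName, Client, MgrID, PName, ProjID}.

MName, Client, MgrID, PName, ProjID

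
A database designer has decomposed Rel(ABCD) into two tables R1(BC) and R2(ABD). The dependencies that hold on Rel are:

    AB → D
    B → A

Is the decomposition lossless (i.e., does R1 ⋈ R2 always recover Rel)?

Yes

Common attributes: R1 ∩ R2 = {B}.
Closure of {B}: B → A applies, adding A; AB → D applies, adding D. So (B)⁺ = {ABD}.
This closure contains every attribute of R2, so R1 ∩ R2 → R2. The join is lossless.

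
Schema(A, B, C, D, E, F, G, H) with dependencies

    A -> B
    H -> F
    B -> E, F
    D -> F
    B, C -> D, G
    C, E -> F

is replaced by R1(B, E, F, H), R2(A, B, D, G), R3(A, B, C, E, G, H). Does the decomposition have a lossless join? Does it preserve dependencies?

Lossless test (chase): Rows 1 and 3 agree on H; apply H→F and equate their F entries. Rows 1 and 2 agree on B; apply B→E, F and equate their E, F entries. No row becomes fully distinguished — the join is lossy.
Dependency preservation: the restricted closure of {D} across the fragments never reaches {F}, so D → F cannot be enforced without a join — not preserved.

lossy and not dependency-preserving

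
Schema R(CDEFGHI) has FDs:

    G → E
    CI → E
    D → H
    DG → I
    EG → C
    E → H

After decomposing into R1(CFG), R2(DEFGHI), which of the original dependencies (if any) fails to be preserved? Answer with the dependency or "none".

Check CI → E: no single fragment contains all of {CEI}, and the restricted closure of {CI} across the fragments never reaches {E}.
G → E is preserved.
D → H is preserved.
DG → I is preserved.
EG → C is preserved.
E → H is preserved.

CI → E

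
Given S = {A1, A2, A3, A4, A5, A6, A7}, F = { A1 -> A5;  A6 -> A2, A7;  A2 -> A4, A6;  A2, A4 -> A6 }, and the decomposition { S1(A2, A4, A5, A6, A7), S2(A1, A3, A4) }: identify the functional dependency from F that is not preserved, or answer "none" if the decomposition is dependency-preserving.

Check A1 → A5: no single fragment contains all of {A1, A5}, and the restricted closure of {A1} across the fragments never reaches {A5}.
A6 → A2, A7 is preserved.
A2 → A4, A6 is preserved.
A2, A4 → A6 is preserved.

A1 -> A5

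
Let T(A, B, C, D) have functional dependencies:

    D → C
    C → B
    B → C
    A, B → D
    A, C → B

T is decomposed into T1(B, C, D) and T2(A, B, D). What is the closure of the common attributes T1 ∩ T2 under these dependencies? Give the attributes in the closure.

B, C, D

T1 ∩ T2 = {B, D}.
D → C applies, adding C
Closure: {B, C, D}.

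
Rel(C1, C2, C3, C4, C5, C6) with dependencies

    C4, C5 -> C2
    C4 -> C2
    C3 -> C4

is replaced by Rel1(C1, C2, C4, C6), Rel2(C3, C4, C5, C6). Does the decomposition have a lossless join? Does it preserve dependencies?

lossy but dependency-preserving

Lossless test: (C4, C6)⁺ = {C2, C4, C6}, which is a superkey of neither fragment — lossy.
Dependency preservation: C4, C5 → C2 is not contained in any single fragment, but the restricted closure of its left-hand side across the fragments still reaches the right-hand side; the remaining FDs each lie inside some fragment. All dependencies are preserved.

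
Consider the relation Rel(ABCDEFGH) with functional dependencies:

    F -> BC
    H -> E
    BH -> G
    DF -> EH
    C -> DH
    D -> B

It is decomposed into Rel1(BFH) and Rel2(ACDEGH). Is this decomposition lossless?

No

Common attributes: Rel1 ∩ Rel2 = {H}.
Closure of {H}: H → E applies, adding E. So (H)⁺ = {EH}.
The closure contains neither all of Rel1 = {BFH} nor all of Rel2 = {ACDEGH}, so the common attributes are not a superkey of either fragment. The join is lossy.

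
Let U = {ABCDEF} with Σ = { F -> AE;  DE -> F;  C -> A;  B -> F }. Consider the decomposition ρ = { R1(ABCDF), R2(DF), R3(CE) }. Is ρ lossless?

Chase test. Columns are ABCDEF; row i has aⱼ where attribute j ∈ Ri, else bᵢⱼ.
Initial tableau (one row per fragment):
  row 1: a1 a2 a3 a4 b15 a6
  row 2: b21 b22 b23 a4 b25 a6
  row 3: b31 b32 a3 b34 a5 b36
Rows 1 and 2 agree on F; apply F→AE and equate their AE entries.
Rows 1 and 3 agree on C; apply C→A and equate their A entries.
No row becomes fully distinguished — the join is lossy.

No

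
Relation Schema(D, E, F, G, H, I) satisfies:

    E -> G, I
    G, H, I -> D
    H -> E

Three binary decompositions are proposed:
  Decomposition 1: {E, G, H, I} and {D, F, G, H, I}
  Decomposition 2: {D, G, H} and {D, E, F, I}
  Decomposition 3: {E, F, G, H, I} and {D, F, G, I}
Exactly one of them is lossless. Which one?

Decomposition 1: common = {G, H, I}, closure = {D, E, G, H, I} → lossless.
Decomposition 2: common = {D}, closure = {D} → lossy.
Decomposition 3: common = {F, G, I}, closure = {F, G, I} → lossy.

Decomposition 1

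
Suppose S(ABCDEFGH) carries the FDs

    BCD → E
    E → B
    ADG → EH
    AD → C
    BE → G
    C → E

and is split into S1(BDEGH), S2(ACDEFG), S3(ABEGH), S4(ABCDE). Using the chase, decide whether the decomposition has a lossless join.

Chase test. Columns are ABCDEFGH; row i has aⱼ where attribute j ∈ Si, else bᵢⱼ.
Initial tableau (one row per fragment):
  row 1: b11 a2 b13 a4 a5 b16 a7 a8
  row 2: a1 b22 a3 a4 a5 a6 a7 b28
  row 3: a1 a2 b33 b34 a5 b36 a7 a8
  row 4: a1 a2 a3 a4 a5 b46 b47 b48
Rows 1 and 2 agree on E; apply E→B and equate their B entries.
Rows 1 and 4 agree on BE; apply BE→G and equate their G entries.
Rows 2 and 4 agree on ADG; apply ADG→EH and equate their EH entries.
No row becomes fully distinguished — the join is lossy.

No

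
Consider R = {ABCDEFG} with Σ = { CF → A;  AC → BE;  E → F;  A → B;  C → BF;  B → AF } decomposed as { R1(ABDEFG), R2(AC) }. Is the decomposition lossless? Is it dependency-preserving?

Lossless test: (A)⁺ = {ABF}, which is a superkey of neither fragment — lossy.
Dependency preservation: the restricted closure of {AC} across the fragments never reaches {BE}, so AC → BE cannot be enforced without a join — not preserved.

lossy and not dependency-preserving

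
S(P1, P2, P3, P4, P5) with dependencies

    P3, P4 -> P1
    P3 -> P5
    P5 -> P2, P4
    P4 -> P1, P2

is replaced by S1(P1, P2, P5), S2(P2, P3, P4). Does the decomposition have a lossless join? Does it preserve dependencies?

Lossless test: (P2)⁺ = {P2}, which is a superkey of neither fragment — lossy.
Dependency preservation: the restricted closure of {P3, P4} across the fragments never reaches {P1}, so P3, P4 → P1 cannot be enforced without a join — not preserved.

lossy and not dependency-preserving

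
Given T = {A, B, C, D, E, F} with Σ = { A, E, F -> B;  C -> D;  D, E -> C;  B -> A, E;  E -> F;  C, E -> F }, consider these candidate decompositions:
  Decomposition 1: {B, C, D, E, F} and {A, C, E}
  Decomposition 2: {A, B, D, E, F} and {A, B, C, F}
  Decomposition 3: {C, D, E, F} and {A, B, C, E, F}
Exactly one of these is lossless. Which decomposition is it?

Decomposition 3

Decomposition 1: common = {C, E}, closure = {C, D, E, F} → lossy.
Decomposition 2: common = {A, B, F}, closure = {A, B, E, F} → lossy.
Decomposition 3: common = {C, E, F}, closure = {C, D, E, F} → lossless.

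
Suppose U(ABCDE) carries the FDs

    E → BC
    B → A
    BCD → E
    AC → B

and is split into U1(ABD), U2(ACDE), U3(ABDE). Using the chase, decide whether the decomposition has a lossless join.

Yes

Chase test. Columns are ABCDE; row i has aⱼ where attribute j ∈ Ui, else bᵢⱼ.
Initial tableau (one row per fragment):
  row 1: a1 a2 b13 a4 b15
  row 2: a1 b22 a3 a4 a5
  row 3: a1 a2 b33 a4 a5
Rows 2 and 3 agree on E; apply E→BC and equate their BC entries.
Row 2 is now all distinguished symbols — the join is lossless.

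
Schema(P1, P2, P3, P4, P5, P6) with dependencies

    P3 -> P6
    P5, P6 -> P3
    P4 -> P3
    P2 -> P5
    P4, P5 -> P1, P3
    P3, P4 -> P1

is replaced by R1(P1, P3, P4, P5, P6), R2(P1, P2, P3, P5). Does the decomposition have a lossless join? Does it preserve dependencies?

lossy but dependency-preserving

Lossless test: (P1, P3, P5)⁺ = {P1, P3, P5, P6}, which is a superkey of neither fragment — lossy.
Dependency preservation: every FD's attributes lie within a single fragment, so each can be enforced locally — preserved.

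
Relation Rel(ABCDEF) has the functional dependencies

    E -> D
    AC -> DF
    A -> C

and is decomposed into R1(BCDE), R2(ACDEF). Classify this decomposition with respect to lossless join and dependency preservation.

lossy but dependency-preserving

Lossless test: (CDE)⁺ = {CDE}, which is a superkey of neither fragment — lossy.
Dependency preservation: every FD's attributes lie within a single fragment, so each can be enforced locally — preserved.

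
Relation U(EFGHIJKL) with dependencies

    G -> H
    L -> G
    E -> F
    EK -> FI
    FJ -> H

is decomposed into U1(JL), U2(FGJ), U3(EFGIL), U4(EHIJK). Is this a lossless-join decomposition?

No

Chase test. Columns are EFGHIJKL; row i has aⱼ where attribute j ∈ Ui, else bᵢⱼ.
Initial tableau (one row per fragment):
  row 1: b11 b12 b13 b14 b15 a6 b17 a8
  row 2: b21 a2 a3 b24 b25 a6 b27 b28
  row 3: a1 a2 a3 b34 a5 b36 b37 a8
  row 4: a1 b42 b43 a4 a5 a6 a7 b48
Rows 2 and 3 agree on G; apply G→H and equate their H entries.
Rows 1 and 3 agree on L; apply L→G and equate their G entries.
Rows 3 and 4 agree on E; apply E→F and equate their F entries.
Rows 2 and 4 agree on FJ; apply FJ→H and equate their H entries.
Rows 1 and 2 agree on G; apply G→H and equate their H entries.
No row becomes fully distinguished — the join is lossy.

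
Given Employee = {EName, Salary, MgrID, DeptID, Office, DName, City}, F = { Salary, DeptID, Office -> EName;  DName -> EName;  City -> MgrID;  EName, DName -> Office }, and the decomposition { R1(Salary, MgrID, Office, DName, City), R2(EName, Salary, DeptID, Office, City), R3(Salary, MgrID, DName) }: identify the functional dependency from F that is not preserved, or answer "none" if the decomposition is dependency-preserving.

DName -> EName

Check DName → EName: no single fragment contains all of {EName, DName}, and the restricted closure of {DName} across the fragments never reaches {EName}.
Salary, DeptID, Office → EName is preserved.
City → MgrID is preserved.
EName, DName → Office is preserved.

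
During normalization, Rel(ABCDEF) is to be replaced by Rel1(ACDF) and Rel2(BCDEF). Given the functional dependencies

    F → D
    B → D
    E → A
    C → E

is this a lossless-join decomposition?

Yes

Common attributes: Rel1 ∩ Rel2 = {CDF}.
Closure of {CDF}: C → E applies, adding E; E → A applies, adding A. So (CDF)⁺ = {ACDEF}.
This closure contains every attribute of Rel1, so Rel1 ∩ Rel2 → Rel1. The join is lossless.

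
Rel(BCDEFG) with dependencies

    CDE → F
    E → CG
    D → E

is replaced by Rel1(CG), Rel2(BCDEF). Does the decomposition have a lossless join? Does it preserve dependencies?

lossy and not dependency-preserving

Lossless test: (C)⁺ = {C}, which is a superkey of neither fragment — lossy.
Dependency preservation: the restricted closure of {E} across the fragments never reaches {CG}, so E → CG cannot be enforced without a join — not preserved.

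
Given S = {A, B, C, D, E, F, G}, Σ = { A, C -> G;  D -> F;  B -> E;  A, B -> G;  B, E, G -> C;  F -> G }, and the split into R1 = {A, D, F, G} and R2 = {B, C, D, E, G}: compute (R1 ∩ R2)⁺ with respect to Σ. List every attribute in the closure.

D, F, G

R1 ∩ R2 = {D, G}.
D → F applies, adding F
Closure: {D, F, G}.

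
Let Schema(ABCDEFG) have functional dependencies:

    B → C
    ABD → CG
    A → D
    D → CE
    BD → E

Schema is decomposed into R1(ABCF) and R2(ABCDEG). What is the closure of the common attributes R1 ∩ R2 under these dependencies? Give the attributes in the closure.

ABCDEG

R1 ∩ R2 = {ABC}.
A → D applies, adding D
D → CE applies, adding E
ABD → CG applies, adding G
Closure: {ABCDEG}.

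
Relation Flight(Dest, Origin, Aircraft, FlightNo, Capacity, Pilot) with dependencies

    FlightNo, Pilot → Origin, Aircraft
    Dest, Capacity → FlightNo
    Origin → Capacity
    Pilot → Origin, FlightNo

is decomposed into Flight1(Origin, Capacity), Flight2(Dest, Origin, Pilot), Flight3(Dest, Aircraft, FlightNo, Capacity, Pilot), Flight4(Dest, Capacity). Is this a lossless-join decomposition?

Chase test. Columns are Dest, Origin, Aircraft, FlightNo, Capacity, Pilot; row i has aⱼ where attribute j ∈ Flighti, else bᵢⱼ.
Initial tableau (one row per fragment):
  row 1: b11 a2 b13 b14 a5 b16
  row 2: a1 a2 b23 b24 b25 a6
  row 3: a1 b32 a3 a4 a5 a6
  row 4: a1 b42 b43 b44 a5 b46
Rows 3 and 4 agree on Dest, Capacity; apply Dest, Capacity→FlightNo and equate their FlightNo entries.
Rows 1 and 2 agree on Origin; apply Origin→Capacity and equate their Capacity entries.
Rows 2 and 3 agree on Pilot; apply Pilot→Origin, FlightNo and equate their Origin, FlightNo entries.
Rows 2 and 3 agree on FlightNo, Pilot; apply FlightNo, Pilot→Origin, Aircraft and equate their Origin, Aircraft entries.
Row 2 is now all distinguished symbols — the join is lossless.

Yes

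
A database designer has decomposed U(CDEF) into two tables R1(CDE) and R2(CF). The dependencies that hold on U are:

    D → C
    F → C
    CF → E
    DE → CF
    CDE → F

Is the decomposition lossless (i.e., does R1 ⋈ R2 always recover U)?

Common attributes: R1 ∩ R2 = {C}.
No dependency enlarges {C}, so (C)⁺ = {C}.
The closure contains neither all of R1 = {CDE} nor all of R2 = {CF}, so the common attributes are not a superkey of either fragment. The join is lossy.

No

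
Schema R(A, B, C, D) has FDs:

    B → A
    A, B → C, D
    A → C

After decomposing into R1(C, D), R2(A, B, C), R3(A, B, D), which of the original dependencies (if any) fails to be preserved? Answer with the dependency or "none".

B → A lies within R2.
A, B → C, D: restricted closure across fragments reaches C, D.
A → C lies within R2.
Every dependency is enforceable on the fragments, so the decomposition is dependency-preserving.

none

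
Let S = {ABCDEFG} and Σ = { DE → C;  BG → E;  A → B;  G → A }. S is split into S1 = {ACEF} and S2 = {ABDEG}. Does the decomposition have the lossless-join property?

No

Common attributes: S1 ∩ S2 = {AE}.
Closure of {AE}: A → B applies, adding B. So (AE)⁺ = {ABE}.
The closure contains neither all of S1 = {ACEF} nor all of S2 = {ABDEG}, so the common attributes are not a superkey of either fragment. The join is lossy.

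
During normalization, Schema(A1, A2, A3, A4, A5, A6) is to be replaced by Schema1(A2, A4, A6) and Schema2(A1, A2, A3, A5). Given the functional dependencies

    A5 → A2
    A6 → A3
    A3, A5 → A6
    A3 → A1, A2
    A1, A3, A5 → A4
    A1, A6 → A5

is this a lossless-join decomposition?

No

Common attributes: Schema1 ∩ Schema2 = {A2}.
No dependency enlarges {A2}, so (A2)⁺ = {A2}.
The closure contains neither all of Schema1 = {A2, A4, A6} nor all of Schema2 = {A1, A2, A3, A5}, so the common attributes are not a superkey of either fragment. The join is lossy.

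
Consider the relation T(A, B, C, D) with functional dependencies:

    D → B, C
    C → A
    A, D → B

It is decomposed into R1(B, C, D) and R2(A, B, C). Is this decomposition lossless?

Common attributes: R1 ∩ R2 = {B, C}.
Closure of {B, C}: C → A applies, adding A. So (B, C)⁺ = {A, B, C}.
This closure contains every attribute of R2, so R1 ∩ R2 → R2. The join is lossless.

Yes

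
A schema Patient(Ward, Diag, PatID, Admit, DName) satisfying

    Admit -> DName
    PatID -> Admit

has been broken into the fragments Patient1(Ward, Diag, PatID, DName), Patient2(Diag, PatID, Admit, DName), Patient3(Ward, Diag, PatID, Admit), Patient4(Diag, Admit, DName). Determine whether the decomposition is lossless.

Yes

Chase test. Columns are Ward, Diag, PatID, Admit, DName; row i has aⱼ where attribute j ∈ Patienti, else bᵢⱼ.
Initial tableau (one row per fragment):
  row 1: a1 a2 a3 b14 a5
  row 2: b21 a2 a3 a4 a5
  row 3: a1 a2 a3 a4 b35
  row 4: b41 a2 b43 a4 a5
Rows 2 and 3 agree on Admit; apply Admit→DName and equate their DName entries.
Rows 1 and 2 agree on PatID; apply PatID→Admit and equate their Admit entries.
Row 1 is now all distinguished symbols — the join is lossless.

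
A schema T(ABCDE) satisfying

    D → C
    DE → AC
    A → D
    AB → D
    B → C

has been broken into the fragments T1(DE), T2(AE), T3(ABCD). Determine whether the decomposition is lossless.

No

Chase test. Columns are ABCDE; row i has aⱼ where attribute j ∈ Ti, else bᵢⱼ.
Initial tableau (one row per fragment):
  row 1: b11 b12 b13 a4 a5
  row 2: a1 b22 b23 b24 a5
  row 3: a1 a2 a3 a4 b35
Rows 1 and 3 agree on D; apply D→C and equate their C entries.
Rows 2 and 3 agree on A; apply A→D and equate their D entries.
Rows 1 and 2 agree on D; apply D→C and equate their C entries.
Rows 1 and 2 agree on DE; apply DE→AC and equate their AC entries.
No row becomes fully distinguished — the join is lossy.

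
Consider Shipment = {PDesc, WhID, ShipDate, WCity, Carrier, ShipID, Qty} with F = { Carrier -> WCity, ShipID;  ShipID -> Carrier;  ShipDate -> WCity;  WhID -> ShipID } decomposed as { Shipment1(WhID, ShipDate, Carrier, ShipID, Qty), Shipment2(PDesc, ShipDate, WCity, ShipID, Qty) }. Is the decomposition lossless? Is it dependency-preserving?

lossy but dependency-preserving

Lossless test: (ShipDate, ShipID, Qty)⁺ = {ShipDate, WCity, Carrier, ShipID, Qty}, which is a superkey of neither fragment — lossy.
Dependency preservation: Carrier → WCity, ShipID is not contained in any single fragment, but the restricted closure of its left-hand side across the fragments still reaches the right-hand side; the remaining FDs each lie inside some fragment. All dependencies are preserved.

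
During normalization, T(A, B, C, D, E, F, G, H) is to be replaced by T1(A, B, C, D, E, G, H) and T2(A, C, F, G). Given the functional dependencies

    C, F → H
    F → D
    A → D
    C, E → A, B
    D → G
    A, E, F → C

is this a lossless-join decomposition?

No

Common attributes: T1 ∩ T2 = {A, C, G}.
Closure of {A, C, G}: A → D applies, adding D. So (A, C, G)⁺ = {A, C, D, G}.
The closure contains neither all of T1 = {A, B, C, D, E, G, H} nor all of T2 = {A, C, F, G}, so the common attributes are not a superkey of either fragment. The join is lossy.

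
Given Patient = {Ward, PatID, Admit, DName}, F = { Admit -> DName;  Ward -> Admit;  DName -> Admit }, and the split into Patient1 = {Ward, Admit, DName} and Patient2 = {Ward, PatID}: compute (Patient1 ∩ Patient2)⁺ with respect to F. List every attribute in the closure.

Ward, Admit, DName

Patient1 ∩ Patient2 = {Ward}.
Ward → Admit applies, adding Admit
Admit → DName applies, adding DName
Closure: {Ward, Admit, DName}.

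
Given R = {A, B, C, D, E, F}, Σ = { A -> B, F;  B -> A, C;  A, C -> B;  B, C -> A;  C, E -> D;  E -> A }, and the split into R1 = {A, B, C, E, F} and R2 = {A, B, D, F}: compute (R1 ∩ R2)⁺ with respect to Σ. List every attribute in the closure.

R1 ∩ R2 = {A, B, F}.
B → A, C applies, adding C
Closure: {A, B, C, F}.

A, B, C, F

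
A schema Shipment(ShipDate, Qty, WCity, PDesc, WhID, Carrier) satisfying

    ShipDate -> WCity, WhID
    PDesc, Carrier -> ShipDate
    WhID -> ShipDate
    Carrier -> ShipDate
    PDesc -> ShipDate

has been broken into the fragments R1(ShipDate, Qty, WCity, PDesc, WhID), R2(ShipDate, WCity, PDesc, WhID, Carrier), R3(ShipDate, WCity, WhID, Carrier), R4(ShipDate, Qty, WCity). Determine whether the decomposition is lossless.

Chase test. Columns are ShipDate, Qty, WCity, PDesc, WhID, Carrier; row i has aⱼ where attribute j ∈ Ri, else bᵢⱼ.
Initial tableau (one row per fragment):
  row 1: a1 a2 a3 a4 a5 b16
  row 2: a1 b22 a3 a4 a5 a6
  row 3: a1 b32 a3 b34 a5 a6
  row 4: a1 a2 a3 b44 b45 b46
Rows 1 and 4 agree on ShipDate; apply ShipDate→WCity, WhID and equate their WCity, WhID entries.
No row becomes fully distinguished — the join is lossy.

No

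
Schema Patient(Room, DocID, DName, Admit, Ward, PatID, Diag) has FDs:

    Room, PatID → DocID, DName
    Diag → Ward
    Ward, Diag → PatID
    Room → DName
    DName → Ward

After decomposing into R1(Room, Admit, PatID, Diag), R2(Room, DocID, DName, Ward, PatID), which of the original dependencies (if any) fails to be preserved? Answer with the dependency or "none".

Diag → Ward

Check Diag → Ward: no single fragment contains all of {Ward, Diag}, and the restricted closure of {Diag} across the fragments never reaches {Ward}.
Room, PatID → DocID, DName is preserved.
Ward, Diag → PatID is preserved.
Room → DName is preserved.
DName → Ward is preserved.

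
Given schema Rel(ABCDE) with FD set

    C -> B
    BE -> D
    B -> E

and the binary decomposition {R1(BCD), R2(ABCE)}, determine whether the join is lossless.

Common attributes: R1 ∩ R2 = {BC}.
Closure of {BC}: B → E applies, adding E; BE → D applies, adding D. So (BC)⁺ = {BCDE}.
This closure contains every attribute of R1, so R1 ∩ R2 → R1. The join is lossless.

Yes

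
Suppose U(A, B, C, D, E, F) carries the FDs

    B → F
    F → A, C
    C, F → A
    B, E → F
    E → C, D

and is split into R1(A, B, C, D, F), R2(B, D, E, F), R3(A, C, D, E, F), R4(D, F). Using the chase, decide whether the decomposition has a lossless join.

Chase test. Columns are A, B, C, D, E, F; row i has aⱼ where attribute j ∈ Ri, else bᵢⱼ.
Initial tableau (one row per fragment):
  row 1: a1 a2 a3 a4 b15 a6
  row 2: b21 a2 b23 a4 a5 a6
  row 3: a1 b32 a3 a4 a5 a6
  row 4: b41 b42 b43 a4 b45 a6
Rows 1 and 2 agree on F; apply F→A, C and equate their A, C entries.
Rows 1 and 4 agree on F; apply F→A, C and equate their A, C entries.
Row 2 is now all distinguished symbols — the join is lossless.

Yes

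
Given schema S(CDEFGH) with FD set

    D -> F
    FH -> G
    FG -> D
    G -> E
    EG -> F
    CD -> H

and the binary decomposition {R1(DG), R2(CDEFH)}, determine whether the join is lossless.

No

Common attributes: R1 ∩ R2 = {D}.
Closure of {D}: D → F applies, adding F. So (D)⁺ = {DF}.
The closure contains neither all of R1 = {DG} nor all of R2 = {CDEFH}, so the common attributes are not a superkey of either fragment. The join is lossy.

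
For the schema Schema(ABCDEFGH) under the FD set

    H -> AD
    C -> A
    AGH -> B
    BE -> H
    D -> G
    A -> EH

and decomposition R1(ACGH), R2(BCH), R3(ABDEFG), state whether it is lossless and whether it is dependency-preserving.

Lossless test (chase): Rows 1 and 2 agree on H; apply H→AD and equate their AD entries. Rows 1 and 2 agree on D; apply D→G and equate their G entries. Rows 1 and 2 agree on A; apply A→EH and equate their EH entries. Rows 1 and 3 agree on A; apply A→EH and equate their EH entries. Rows 1 and 3 agree on H; apply H→AD and equate their AD entries. Rows 1 and 2 agree on AGH; apply AGH→B and equate their B entries. No row becomes fully distinguished — the join is lossy.
Dependency preservation: H → AD; AGH → B; BE → H; A → EH are not contained in any single fragment, but the restricted closure of each left-hand side across the fragments still reaches the right-hand side; the remaining FDs each lie inside some fragment. All dependencies are preserved.

lossy but dependency-preserving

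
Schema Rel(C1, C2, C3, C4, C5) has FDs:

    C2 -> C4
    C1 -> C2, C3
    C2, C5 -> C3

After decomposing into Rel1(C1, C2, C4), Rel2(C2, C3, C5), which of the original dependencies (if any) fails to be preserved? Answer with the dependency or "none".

Check C1 → C2, C3: no single fragment contains all of {C1, C2, C3}, and the restricted closure of {C1} across the fragments never reaches {C2, C3}.
C2 → C4 is preserved.
C2, C5 → C3 is preserved.

C1 -> C2, C3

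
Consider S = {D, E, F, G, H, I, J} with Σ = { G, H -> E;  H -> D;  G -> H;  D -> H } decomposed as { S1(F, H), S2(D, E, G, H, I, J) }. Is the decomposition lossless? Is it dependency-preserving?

Lossless test: (H)⁺ = {D, H}, which is a superkey of neither fragment — lossy.
Dependency preservation: every FD's attributes lie within a single fragment, so each can be enforced locally — preserved.

lossy but dependency-preserving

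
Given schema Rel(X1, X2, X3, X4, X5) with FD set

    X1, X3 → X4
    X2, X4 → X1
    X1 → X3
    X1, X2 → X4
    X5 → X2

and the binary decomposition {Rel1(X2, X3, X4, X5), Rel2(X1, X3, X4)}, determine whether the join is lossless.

Common attributes: Rel1 ∩ Rel2 = {X3, X4}.
No dependency enlarges {X3, X4}, so (X3, X4)⁺ = {X3, X4}.
The closure contains neither all of Rel1 = {X2, X3, X4, X5} nor all of Rel2 = {X1, X3, X4}, so the common attributes are not a superkey of either fragment. The join is lossy.

No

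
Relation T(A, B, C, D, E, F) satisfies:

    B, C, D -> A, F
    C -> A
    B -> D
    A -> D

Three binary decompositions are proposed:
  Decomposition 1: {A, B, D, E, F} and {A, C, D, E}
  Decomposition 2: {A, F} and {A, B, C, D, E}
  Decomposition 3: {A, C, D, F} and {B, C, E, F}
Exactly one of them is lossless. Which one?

Decomposition 1: common = {A, D, E}, closure = {A, D, E} → lossy.
Decomposition 2: common = {A}, closure = {A, D} → lossy.
Decomposition 3: common = {C, F}, closure = {A, C, D, F} → lossless.

Decomposition 3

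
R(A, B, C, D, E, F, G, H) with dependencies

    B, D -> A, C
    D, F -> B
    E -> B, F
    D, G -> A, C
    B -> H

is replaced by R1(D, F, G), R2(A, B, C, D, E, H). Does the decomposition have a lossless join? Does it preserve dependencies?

Lossless test: (D)⁺ = {D}, which is a superkey of neither fragment — lossy.
Dependency preservation: the restricted closure of {D, F} across the fragments never reaches {B}, so D, F → B cannot be enforced without a join — not preserved.

lossy and not dependency-preserving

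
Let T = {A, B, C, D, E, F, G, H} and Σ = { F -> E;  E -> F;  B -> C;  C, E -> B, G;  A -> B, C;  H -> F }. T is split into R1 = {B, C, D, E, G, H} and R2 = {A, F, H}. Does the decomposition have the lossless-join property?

No

Common attributes: R1 ∩ R2 = {H}.
Closure of {H}: H → F applies, adding F; F → E applies, adding E. So (H)⁺ = {E, F, H}.
The closure contains neither all of R1 = {B, C, D, E, G, H} nor all of R2 = {A, F, H}, so the common attributes are not a superkey of either fragment. The join is lossy.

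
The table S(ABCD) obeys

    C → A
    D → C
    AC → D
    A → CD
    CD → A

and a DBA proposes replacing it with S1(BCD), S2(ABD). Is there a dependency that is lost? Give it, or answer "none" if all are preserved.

none

C → A: restricted closure across fragments reaches A.
D → C lies within S1.
AC → D: restricted closure across fragments reaches D.
A → CD: restricted closure across fragments reaches CD.
CD → A: restricted closure across fragments reaches A.
Every dependency is enforceable on the fragments, so the decomposition is dependency-preserving.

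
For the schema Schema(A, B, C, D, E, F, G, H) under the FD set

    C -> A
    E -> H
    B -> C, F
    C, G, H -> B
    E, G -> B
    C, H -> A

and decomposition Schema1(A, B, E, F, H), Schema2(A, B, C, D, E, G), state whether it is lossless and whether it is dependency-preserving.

Lossless test: (A, B, E)⁺ = {A, B, C, E, F, H}, which contains all of one fragment — lossless.
Dependency preservation: the restricted closure of {C, G, H} across the fragments never reaches {B}, so C, G, H → B cannot be enforced without a join — not preserved.

lossless but not dependency-preserving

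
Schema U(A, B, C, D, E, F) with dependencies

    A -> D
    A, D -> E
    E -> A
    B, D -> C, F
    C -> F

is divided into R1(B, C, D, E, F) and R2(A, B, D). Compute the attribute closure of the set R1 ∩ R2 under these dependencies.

B, C, D, F

R1 ∩ R2 = {B, D}.
B, D → C, F applies, adding C, F
Closure: {B, C, D, F}.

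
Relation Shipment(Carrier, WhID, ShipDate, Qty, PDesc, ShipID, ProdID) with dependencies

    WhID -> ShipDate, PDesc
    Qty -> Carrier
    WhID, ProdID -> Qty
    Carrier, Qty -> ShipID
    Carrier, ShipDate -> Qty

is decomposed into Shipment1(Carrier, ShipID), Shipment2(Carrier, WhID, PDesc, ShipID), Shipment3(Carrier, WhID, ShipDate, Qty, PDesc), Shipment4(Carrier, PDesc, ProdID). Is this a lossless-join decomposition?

Chase test. Columns are Carrier, WhID, ShipDate, Qty, PDesc, ShipID, ProdID; row i has aⱼ where attribute j ∈ Shipmenti, else bᵢⱼ.
Initial tableau (one row per fragment):
  row 1: a1 b12 b13 b14 b15 a6 b17
  row 2: a1 a2 b23 b24 a5 a6 b27
  row 3: a1 a2 a3 a4 a5 b36 b37
  row 4: a1 b42 b43 b44 a5 b46 a7
Rows 2 and 3 agree on WhID; apply WhID→ShipDate, PDesc and equate their ShipDate, PDesc entries.
Rows 2 and 3 agree on Carrier, ShipDate; apply Carrier, ShipDate→Qty and equate their Qty entries.
Rows 2 and 3 agree on Carrier, Qty; apply Carrier, Qty→ShipID and equate their ShipID entries.
No row becomes fully distinguished — the join is lossy.

No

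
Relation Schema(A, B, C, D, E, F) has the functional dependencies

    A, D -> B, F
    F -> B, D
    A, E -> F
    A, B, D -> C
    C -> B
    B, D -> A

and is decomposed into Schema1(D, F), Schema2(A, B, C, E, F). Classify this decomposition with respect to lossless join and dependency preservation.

Lossless test: (F)⁺ = {A, B, C, D, F}, which contains all of one fragment — lossless.
Dependency preservation: the restricted closure of {A, D} across the fragments never reaches {B, F}, so A, D → B, F cannot be enforced without a join — not preserved.

lossless but not dependency-preserving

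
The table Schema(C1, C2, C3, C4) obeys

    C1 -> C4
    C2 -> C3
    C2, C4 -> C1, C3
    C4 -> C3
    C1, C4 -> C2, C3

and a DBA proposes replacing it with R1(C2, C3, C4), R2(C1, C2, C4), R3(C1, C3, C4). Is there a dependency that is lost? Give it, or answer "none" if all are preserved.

none

C1 → C4 lies within R2.
C2 → C3 lies within R1.
C2, C4 → C1, C3: restricted closure across fragments reaches C1, C3.
C4 → C3 lies within R1.
C1, C4 → C2, C3: restricted closure across fragments reaches C2, C3.
Every dependency is enforceable on the fragments, so the decomposition is dependency-preserving.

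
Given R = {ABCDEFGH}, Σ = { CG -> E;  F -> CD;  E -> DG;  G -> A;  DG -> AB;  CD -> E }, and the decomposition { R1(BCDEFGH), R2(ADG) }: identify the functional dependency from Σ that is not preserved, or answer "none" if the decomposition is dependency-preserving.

none

CG → E lies within R1.
F → CD lies within R1.
E → DG lies within R1.
G → A lies within R2.
DG → AB: restricted closure across fragments reaches AB.
CD → E lies within R1.
Every dependency is enforceable on the fragments, so the decomposition is dependency-preserving.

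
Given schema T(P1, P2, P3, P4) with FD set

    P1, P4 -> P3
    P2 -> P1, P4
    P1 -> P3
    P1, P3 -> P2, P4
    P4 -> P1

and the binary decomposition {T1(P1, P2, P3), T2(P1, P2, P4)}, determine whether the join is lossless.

Yes

Common attributes: T1 ∩ T2 = {P1, P2}.
Closure of {P1, P2}: P2 → P1, P4 applies, adding P4; P1 → P3 applies, adding P3. So (P1, P2)⁺ = {P1, P2, P3, P4}.
This closure contains every attribute of T1, so T1 ∩ T2 → T1. The join is lossless.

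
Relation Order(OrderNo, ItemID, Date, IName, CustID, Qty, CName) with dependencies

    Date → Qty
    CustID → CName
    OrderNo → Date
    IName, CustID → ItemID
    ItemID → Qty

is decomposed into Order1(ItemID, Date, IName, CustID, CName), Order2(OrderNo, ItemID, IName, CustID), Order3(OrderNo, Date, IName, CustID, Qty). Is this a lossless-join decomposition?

Yes

Chase test. Columns are OrderNo, ItemID, Date, IName, CustID, Qty, CName; row i has aⱼ where attribute j ∈ Orderi, else bᵢⱼ.
Initial tableau (one row per fragment):
  row 1: b11 a2 a3 a4 a5 b16 a7
  row 2: a1 a2 b23 a4 a5 b26 b27
  row 3: a1 b32 a3 a4 a5 a6 b37
Rows 1 and 3 agree on Date; apply Date→Qty and equate their Qty entries.
Rows 1 and 2 agree on CustID; apply CustID→CName and equate their CName entries.
Rows 1 and 3 agree on CustID; apply CustID→CName and equate their CName entries.
Rows 2 and 3 agree on OrderNo; apply OrderNo→Date and equate their Date entries.
Rows 1 and 3 agree on IName, CustID; apply IName, CustID→ItemID and equate their ItemID entries.
Rows 1 and 2 agree on ItemID; apply ItemID→Qty and equate their Qty entries.
Row 2 is now all distinguished symbols — the join is lossless.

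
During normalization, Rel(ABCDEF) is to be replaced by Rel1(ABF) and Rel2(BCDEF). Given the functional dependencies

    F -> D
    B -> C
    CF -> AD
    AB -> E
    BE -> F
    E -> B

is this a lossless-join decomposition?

Yes

Common attributes: Rel1 ∩ Rel2 = {BF}.
Closure of {BF}: F → D applies, adding D; B → C applies, adding C; CF → AD applies, adding A; AB → E applies, adding E. So (BF)⁺ = {ABCDEF}.
This closure contains every attribute of Rel1, so Rel1 ∩ Rel2 → Rel1. The join is lossless.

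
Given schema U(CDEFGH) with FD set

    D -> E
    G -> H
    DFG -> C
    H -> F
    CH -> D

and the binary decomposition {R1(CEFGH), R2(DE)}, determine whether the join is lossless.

Common attributes: R1 ∩ R2 = {E}.
No dependency enlarges {E}, so (E)⁺ = {E}.
The closure contains neither all of R1 = {CEFGH} nor all of R2 = {DE}, so the common attributes are not a superkey of either fragment. The join is lossy.

No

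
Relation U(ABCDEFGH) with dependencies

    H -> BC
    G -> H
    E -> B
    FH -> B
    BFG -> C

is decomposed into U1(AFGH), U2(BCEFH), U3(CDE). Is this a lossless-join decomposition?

No

Chase test. Columns are ABCDEFGH; row i has aⱼ where attribute j ∈ Ui, else bᵢⱼ.
Initial tableau (one row per fragment):
  row 1: a1 b12 b13 b14 b15 a6 a7 a8
  row 2: b21 a2 a3 b24 a5 a6 b27 a8
  row 3: b31 b32 a3 a4 a5 b36 b37 b38
Rows 1 and 2 agree on H; apply H→BC and equate their BC entries.
Rows 2 and 3 agree on E; apply E→B and equate their B entries.
No row becomes fully distinguished — the join is lossy.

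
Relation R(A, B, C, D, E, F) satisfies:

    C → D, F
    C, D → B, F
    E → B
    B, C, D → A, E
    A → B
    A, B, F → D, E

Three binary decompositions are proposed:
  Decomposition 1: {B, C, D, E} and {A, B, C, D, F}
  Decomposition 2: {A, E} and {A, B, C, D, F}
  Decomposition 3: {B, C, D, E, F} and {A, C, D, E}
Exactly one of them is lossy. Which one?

Decomposition 1: common = {B, C, D}, closure = {A, B, C, D, E, F} → lossless.
Decomposition 2: common = {A}, closure = {A, B} → lossy.
Decomposition 3: common = {C, D, E}, closure = {A, B, C, D, E, F} → lossless.

Decomposition 2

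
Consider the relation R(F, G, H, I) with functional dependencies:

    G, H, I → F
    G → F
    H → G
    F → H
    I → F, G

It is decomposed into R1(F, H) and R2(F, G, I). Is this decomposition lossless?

Yes

Common attributes: R1 ∩ R2 = {F}.
Closure of {F}: F → H applies, adding H; H → G applies, adding G. So (F)⁺ = {F, G, H}.
This closure contains every attribute of R1, so R1 ∩ R2 → R1. The join is lossless.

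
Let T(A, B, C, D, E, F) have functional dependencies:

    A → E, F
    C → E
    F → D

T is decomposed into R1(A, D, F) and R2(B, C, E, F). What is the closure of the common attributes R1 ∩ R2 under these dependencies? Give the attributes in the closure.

D, F

R1 ∩ R2 = {F}.
F → D applies, adding D
Closure: {D, F}.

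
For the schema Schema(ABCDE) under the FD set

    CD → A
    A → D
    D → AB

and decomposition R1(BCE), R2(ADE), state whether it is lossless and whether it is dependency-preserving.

lossy and not dependency-preserving

Lossless test: (E)⁺ = {E}, which is a superkey of neither fragment — lossy.
Dependency preservation: the restricted closure of {D} across the fragments never reaches {AB}, so D → AB cannot be enforced without a join — not preserved.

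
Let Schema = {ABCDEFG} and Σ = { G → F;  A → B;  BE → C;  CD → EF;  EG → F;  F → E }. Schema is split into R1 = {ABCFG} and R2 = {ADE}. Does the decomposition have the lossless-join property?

No

Common attributes: R1 ∩ R2 = {A}.
Closure of {A}: A → B applies, adding B. So (A)⁺ = {AB}.
The closure contains neither all of R1 = {ABCFG} nor all of R2 = {ADE}, so the common attributes are not a superkey of either fragment. The join is lossy.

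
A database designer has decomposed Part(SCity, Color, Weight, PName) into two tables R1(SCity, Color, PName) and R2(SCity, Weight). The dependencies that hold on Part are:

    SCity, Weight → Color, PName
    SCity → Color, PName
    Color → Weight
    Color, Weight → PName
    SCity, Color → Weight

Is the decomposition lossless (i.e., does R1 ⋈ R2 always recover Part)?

Common attributes: R1 ∩ R2 = {SCity}.
Closure of {SCity}: SCity → Color, PName applies, adding Color, PName; Color → Weight applies, adding Weight. So (SCity)⁺ = {SCity, Color, Weight, PName}.
This closure contains every attribute of R1, so R1 ∩ R2 → R1. The join is lossless.

Yes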